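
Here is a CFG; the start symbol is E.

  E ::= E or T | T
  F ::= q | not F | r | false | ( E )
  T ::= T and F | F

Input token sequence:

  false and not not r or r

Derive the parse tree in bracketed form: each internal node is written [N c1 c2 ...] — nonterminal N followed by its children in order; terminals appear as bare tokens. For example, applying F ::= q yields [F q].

[E [E [T [T [F false]] and [F not [F not [F r]]]]] or [T [F r]]]

E
E or T
T or T
T and F or T
F and F or T
false and F or T
false and not F or T
false and not not F or T
false and not not r or T
false and not not r or F
false and not not r or r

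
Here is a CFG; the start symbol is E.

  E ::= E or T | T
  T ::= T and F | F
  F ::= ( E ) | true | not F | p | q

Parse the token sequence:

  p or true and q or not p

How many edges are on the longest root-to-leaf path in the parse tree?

[E [E [E [T [F p]]] or [T [T [F true]] and [F q]]] or [T [F not [F p]]]]

5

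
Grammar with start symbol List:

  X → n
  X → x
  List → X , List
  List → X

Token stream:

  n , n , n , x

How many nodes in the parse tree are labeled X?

[List [X n] , [List [X n] , [List [X n] , [List [X x]]]]]

4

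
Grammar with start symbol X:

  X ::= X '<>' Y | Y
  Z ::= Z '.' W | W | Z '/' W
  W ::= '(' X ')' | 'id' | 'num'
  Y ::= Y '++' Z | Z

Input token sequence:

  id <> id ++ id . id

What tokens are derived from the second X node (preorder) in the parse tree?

[X [X [Y [Z [W id]]]] <> [Y [Y [Z [W id]]] ++ [Z [Z [W id]] . [W id]]]]

id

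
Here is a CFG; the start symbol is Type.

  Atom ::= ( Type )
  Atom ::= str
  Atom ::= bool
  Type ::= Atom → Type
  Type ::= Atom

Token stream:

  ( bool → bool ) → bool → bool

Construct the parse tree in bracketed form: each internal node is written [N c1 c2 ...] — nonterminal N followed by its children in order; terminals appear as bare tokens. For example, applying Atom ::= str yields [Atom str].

[Type [Atom ( [Type [Atom bool] → [Type [Atom bool]]] )] → [Type [Atom bool] → [Type [Atom bool]]]]

Type
Atom → Type
( Type ) → Type
( Atom → Type ) → Type
( bool → Type ) → Type
( bool → Atom ) → Type
( bool → bool ) → Type
( bool → bool ) → Atom → Type
( bool → bool ) → bool → Type
( bool → bool ) → bool → Atom
( bool → bool ) → bool → bool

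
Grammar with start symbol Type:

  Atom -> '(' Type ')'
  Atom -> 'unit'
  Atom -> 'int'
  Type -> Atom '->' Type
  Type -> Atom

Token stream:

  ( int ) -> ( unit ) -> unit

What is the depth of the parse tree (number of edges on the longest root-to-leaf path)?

5

[Type [Atom ( [Type [Atom int]] )] -> [Type [Atom ( [Type [Atom unit]] )] -> [Type [Atom unit]]]]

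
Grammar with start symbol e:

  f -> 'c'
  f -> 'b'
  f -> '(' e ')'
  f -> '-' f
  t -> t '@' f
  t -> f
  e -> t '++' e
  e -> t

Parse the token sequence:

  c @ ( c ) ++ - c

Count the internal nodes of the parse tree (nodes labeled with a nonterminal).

[e [t [t [f c]] @ [f ( [e [t [f c]]] )]] ++ [e [t [f - [f c]]]]]

12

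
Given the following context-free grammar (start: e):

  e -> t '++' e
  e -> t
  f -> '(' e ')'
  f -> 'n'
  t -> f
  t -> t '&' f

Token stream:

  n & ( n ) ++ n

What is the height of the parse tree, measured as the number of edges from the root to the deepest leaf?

6

[e [t [t [f n]] & [f ( [e [t [f n]]] )]] ++ [e [t [f n]]]]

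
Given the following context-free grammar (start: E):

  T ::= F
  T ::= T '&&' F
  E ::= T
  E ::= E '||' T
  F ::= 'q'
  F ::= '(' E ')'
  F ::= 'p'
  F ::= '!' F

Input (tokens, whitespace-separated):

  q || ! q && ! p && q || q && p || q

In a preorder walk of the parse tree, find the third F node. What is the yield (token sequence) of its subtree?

[E [E [E [E [T [F q]]] || [T [T [T [F ! [F q]]] && [F ! [F p]]] && [F q]]] || [T [T [F q]] && [F p]]] || [T [F q]]]

q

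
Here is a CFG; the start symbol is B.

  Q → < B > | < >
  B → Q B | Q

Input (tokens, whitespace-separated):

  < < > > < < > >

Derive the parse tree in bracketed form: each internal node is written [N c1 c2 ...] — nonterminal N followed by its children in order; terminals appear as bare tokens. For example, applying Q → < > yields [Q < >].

B
Q B
< B > B
< Q > B
< < > > B
< < > > Q
< < > > < B >
< < > > < Q >
< < > > < < > >

[B [Q < [B [Q < >]] >] [B [Q < [B [Q < >]] >]]]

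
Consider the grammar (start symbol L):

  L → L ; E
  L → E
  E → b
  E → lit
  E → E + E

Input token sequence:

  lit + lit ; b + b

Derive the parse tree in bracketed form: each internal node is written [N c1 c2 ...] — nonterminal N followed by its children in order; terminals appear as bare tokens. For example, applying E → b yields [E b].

[L [L [E [E lit] + [E lit]]] ; [E [E b] + [E b]]]

L
L ; E
E ; E
E + E ; E
lit + E ; E
lit + lit ; E
lit + lit ; E + E
lit + lit ; b + E
lit + lit ; b + b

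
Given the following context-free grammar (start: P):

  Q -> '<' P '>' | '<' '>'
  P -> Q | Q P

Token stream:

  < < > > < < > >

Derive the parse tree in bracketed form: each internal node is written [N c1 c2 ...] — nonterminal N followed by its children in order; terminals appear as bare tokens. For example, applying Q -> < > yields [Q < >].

[P [Q < [P [Q < >]] >] [P [Q < [P [Q < >]] >]]]

P
Q P
< P > P
< Q > P
< < > > P
< < > > Q
< < > > < P >
< < > > < Q >
< < > > < < > >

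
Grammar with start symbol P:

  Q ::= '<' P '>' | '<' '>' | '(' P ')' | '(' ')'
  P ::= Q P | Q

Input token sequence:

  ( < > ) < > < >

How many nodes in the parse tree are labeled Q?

4

[P [Q ( [P [Q < >]] )] [P [Q < >] [P [Q < >]]]]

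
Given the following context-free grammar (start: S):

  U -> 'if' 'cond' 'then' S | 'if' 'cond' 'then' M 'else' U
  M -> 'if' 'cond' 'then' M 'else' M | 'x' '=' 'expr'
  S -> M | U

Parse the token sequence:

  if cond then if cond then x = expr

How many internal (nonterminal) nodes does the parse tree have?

6

[S [U if cond then [S [U if cond then [S [M x = expr]]]]]]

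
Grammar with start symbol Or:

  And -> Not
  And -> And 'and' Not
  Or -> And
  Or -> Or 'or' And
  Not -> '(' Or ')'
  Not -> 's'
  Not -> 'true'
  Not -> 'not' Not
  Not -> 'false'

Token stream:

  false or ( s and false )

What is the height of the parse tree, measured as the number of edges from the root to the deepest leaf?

7

[Or [Or [And [Not false]]] or [And [Not ( [Or [And [And [Not s]] and [Not false]]] )]]]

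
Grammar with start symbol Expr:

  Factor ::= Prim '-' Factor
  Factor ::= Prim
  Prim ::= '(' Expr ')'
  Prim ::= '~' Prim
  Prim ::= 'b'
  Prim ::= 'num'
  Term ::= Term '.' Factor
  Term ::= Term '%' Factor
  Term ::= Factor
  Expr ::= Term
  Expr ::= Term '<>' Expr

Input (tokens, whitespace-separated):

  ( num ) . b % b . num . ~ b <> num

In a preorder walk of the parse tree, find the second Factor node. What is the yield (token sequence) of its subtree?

num

[Expr [Term [Term [Term [Term [Term [Factor [Prim ( [Expr [Term [Factor [Prim num]]]] )]]] . [Factor [Prim b]]] % [Factor [Prim b]]] . [Factor [Prim num]]] . [Factor [Prim ~ [Prim b]]]] <> [Expr [Term [Factor [Prim num]]]]]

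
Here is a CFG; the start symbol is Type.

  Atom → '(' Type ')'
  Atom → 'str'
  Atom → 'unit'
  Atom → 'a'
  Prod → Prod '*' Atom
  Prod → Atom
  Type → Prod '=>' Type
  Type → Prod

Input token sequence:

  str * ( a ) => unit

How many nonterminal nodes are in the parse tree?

[Type [Prod [Prod [Atom str]] * [Atom ( [Type [Prod [Atom a]]] )]] => [Type [Prod [Atom unit]]]]

11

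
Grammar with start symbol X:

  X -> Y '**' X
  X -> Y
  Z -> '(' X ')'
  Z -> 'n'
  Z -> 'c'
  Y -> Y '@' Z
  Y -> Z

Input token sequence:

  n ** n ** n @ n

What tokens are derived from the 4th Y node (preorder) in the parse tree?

n

[X [Y [Z n]] ** [X [Y [Z n]] ** [X [Y [Y [Z n]] @ [Z n]]]]]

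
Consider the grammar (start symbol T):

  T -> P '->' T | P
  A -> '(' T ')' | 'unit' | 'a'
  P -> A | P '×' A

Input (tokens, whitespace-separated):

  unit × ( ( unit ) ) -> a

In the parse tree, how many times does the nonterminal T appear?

4

[T [P [P [A unit]] × [A ( [T [P [A ( [T [P [A unit]]] )]]] )]] -> [T [P [A a]]]]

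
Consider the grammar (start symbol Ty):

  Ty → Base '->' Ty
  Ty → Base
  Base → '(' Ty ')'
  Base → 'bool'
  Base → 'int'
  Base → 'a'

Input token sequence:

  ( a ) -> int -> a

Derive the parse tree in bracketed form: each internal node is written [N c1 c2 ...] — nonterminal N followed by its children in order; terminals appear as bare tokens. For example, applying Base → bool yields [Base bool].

Ty
Base -> Ty
( Ty ) -> Ty
( Base ) -> Ty
( a ) -> Ty
( a ) -> Base -> Ty
( a ) -> int -> Ty
( a ) -> int -> Base
( a ) -> int -> a

[Ty [Base ( [Ty [Base a]] )] -> [Ty [Base int] -> [Ty [Base a]]]]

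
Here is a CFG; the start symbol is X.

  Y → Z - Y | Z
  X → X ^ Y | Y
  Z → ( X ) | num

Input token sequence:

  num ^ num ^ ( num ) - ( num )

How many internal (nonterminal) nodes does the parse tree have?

17

[X [X [X [Y [Z num]]] ^ [Y [Z num]]] ^ [Y [Z ( [X [Y [Z num]]] )] - [Y [Z ( [X [Y [Z num]]] )]]]]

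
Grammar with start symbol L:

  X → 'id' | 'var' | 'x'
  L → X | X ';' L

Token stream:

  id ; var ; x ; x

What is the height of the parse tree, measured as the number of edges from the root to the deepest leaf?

[L [X id] ; [L [X var] ; [L [X x] ; [L [X x]]]]]

5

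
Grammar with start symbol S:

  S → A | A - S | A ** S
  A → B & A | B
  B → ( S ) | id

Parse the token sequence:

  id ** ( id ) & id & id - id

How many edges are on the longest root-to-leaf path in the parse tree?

7

[S [A [B id]] ** [S [A [B ( [S [A [B id]]] )] & [A [B id] & [A [B id]]]] - [S [A [B id]]]]]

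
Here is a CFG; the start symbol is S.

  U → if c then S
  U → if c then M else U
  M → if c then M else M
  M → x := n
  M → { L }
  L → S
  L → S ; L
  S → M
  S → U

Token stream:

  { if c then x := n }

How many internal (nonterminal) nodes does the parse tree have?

7

[S [M { [L [S [U if c then [S [M x := n]]]]] }]]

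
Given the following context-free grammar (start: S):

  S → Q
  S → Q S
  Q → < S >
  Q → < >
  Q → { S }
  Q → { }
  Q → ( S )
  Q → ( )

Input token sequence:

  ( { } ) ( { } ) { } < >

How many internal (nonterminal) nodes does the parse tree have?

12

[S [Q ( [S [Q { }]] )] [S [Q ( [S [Q { }]] )] [S [Q { }] [S [Q < >]]]]]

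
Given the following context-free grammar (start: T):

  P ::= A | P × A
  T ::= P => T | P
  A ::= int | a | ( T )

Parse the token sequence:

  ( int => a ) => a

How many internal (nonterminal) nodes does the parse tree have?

[T [P [A ( [T [P [A int]] => [T [P [A a]]]] )]] => [T [P [A a]]]]

12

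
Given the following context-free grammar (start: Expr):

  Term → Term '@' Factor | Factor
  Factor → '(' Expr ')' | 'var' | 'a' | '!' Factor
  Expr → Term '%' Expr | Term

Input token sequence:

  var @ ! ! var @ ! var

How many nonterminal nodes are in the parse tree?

[Expr [Term [Term [Term [Factor var]] @ [Factor ! [Factor ! [Factor var]]]] @ [Factor ! [Factor var]]]]

10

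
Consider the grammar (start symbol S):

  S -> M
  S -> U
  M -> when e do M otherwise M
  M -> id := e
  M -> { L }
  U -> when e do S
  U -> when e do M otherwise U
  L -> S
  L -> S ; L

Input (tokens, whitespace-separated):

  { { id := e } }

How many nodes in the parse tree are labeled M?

[S [M { [L [S [M { [L [S [M id := e]]] }]]] }]]

3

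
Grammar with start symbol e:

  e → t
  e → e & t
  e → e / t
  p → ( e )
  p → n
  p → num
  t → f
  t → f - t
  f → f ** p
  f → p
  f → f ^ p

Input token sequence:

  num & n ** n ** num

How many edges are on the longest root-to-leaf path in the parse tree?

[e [e [t [f [p num]]]] & [t [f [f [f [p n]] ** [p n]] ** [p num]]]]

6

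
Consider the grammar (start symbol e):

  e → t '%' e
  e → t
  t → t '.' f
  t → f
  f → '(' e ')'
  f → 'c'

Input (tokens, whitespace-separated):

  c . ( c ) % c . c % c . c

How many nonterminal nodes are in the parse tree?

[e [t [t [f c]] . [f ( [e [t [f c]]] )]] % [e [t [t [f c]] . [f c]] % [e [t [t [f c]] . [f c]]]]]

18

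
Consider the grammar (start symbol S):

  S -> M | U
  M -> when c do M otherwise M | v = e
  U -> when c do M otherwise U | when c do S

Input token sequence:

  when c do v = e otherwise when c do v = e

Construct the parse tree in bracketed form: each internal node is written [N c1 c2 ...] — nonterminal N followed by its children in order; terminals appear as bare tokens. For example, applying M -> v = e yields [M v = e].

S
U
when c do M otherwise U
when c do v = e otherwise U
when c do v = e otherwise when c do S
when c do v = e otherwise when c do M
when c do v = e otherwise when c do v = e

[S [U when c do [M v = e] otherwise [U when c do [S [M v = e]]]]]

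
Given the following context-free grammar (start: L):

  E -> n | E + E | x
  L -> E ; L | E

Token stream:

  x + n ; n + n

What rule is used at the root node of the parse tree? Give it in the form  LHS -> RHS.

L -> E ; L

[L [E [E x] + [E n]] ; [L [E [E n] + [E n]]]]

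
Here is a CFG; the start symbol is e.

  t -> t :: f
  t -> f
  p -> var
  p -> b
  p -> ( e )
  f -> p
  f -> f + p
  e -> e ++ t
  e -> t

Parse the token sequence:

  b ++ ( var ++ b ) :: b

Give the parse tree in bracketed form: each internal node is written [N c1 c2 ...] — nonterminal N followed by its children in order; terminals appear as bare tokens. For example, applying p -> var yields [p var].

[e [e [t [f [p b]]]] ++ [t [t [f [p ( [e [e [t [f [p var]]]] ++ [t [f [p b]]]] )]]] :: [f [p b]]]]

e
e ++ t
t ++ t
f ++ t
p ++ t
b ++ t
b ++ t :: f
b ++ f :: f
b ++ p :: f
b ++ ( e ) :: f
b ++ ( e ++ t ) :: f
b ++ ( t ++ t ) :: f
b ++ ( f ++ t ) :: f
b ++ ( p ++ t ) :: f
b ++ ( var ++ t ) :: f
b ++ ( var ++ f ) :: f
b ++ ( var ++ p ) :: f
b ++ ( var ++ b ) :: f
b ++ ( var ++ b ) :: p
b ++ ( var ++ b ) :: b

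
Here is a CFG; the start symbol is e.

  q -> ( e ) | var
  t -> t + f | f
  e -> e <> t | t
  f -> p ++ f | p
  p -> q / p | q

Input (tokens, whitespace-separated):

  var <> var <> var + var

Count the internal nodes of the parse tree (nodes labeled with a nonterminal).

19

[e [e [e [t [f [p [q var]]]]] <> [t [f [p [q var]]]]] <> [t [t [f [p [q var]]]] + [f [p [q var]]]]]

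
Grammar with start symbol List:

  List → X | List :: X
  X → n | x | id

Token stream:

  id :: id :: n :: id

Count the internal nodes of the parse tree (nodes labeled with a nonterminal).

[List [List [List [List [X id]] :: [X id]] :: [X n]] :: [X id]]

8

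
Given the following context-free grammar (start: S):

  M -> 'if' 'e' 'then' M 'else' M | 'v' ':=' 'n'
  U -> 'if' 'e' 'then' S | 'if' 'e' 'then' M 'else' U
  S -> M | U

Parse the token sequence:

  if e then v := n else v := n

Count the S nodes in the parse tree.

[S [M if e then [M v := n] else [M v := n]]]

1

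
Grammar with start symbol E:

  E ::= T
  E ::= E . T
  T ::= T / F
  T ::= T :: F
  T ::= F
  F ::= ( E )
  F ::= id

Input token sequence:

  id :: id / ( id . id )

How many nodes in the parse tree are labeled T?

5

[E [T [T [T [F id]] :: [F id]] / [F ( [E [E [T [F id]]] . [T [F id]]] )]]]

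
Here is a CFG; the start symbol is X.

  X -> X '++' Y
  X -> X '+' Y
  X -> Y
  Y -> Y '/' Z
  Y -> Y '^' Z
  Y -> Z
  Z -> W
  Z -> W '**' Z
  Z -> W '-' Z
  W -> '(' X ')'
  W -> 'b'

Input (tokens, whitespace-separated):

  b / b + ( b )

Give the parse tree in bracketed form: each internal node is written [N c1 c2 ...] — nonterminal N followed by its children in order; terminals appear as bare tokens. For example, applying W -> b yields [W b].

X
X + Y
Y + Y
Y / Z + Y
Z / Z + Y
W / Z + Y
b / Z + Y
b / W + Y
b / b + Y
b / b + Z
b / b + W
b / b + ( X )
b / b + ( Y )
b / b + ( Z )
b / b + ( W )
b / b + ( b )

[X [X [Y [Y [Z [W b]]] / [Z [W b]]]] + [Y [Z [W ( [X [Y [Z [W b]]]] )]]]]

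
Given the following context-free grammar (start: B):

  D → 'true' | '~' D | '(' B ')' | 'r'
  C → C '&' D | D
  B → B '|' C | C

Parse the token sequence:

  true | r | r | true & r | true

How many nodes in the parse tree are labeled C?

6

[B [B [B [B [B [C [D true]]] | [C [D r]]] | [C [D r]]] | [C [C [D true]] & [D r]]] | [C [D true]]]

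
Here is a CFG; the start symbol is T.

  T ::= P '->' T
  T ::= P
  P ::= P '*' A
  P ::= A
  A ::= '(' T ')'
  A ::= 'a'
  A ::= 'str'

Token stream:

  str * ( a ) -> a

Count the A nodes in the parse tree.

[T [P [P [A str]] * [A ( [T [P [A a]]] )]] -> [T [P [A a]]]]

4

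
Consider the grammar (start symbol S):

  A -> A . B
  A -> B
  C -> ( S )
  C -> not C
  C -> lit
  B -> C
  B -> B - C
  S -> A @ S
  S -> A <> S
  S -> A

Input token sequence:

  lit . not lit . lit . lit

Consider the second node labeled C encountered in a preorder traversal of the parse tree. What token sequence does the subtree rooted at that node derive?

not lit

[S [A [A [A [A [B [C lit]]] . [B [C not [C lit]]]] . [B [C lit]]] . [B [C lit]]]]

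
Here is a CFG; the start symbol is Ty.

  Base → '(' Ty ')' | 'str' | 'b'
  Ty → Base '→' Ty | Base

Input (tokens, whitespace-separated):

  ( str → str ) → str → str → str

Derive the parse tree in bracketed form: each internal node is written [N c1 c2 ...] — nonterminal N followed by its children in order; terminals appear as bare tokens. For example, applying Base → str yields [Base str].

[Ty [Base ( [Ty [Base str] → [Ty [Base str]]] )] → [Ty [Base str] → [Ty [Base str] → [Ty [Base str]]]]]

Ty
Base → Ty
( Ty ) → Ty
( Base → Ty ) → Ty
( str → Ty ) → Ty
( str → Base ) → Ty
( str → str ) → Ty
( str → str ) → Base → Ty
( str → str ) → str → Ty
( str → str ) → str → Base → Ty
( str → str ) → str → str → Ty
( str → str ) → str → str → Base
( str → str ) → str → str → str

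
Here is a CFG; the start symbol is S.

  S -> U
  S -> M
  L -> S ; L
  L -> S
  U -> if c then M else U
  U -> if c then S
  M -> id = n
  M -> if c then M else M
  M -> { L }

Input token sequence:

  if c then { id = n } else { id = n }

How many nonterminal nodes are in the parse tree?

[S [M if c then [M { [L [S [M id = n]]] }] else [M { [L [S [M id = n]]] }]]]

10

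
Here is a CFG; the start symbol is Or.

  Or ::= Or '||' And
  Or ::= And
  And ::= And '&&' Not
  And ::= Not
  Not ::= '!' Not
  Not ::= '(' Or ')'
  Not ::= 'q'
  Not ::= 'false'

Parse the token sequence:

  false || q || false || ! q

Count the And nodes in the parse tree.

[Or [Or [Or [Or [And [Not false]]] || [And [Not q]]] || [And [Not false]]] || [And [Not ! [Not q]]]]

4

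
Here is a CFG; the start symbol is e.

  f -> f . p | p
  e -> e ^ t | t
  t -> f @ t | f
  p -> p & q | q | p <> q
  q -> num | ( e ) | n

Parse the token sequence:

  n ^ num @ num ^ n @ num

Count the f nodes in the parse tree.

5

[e [e [e [t [f [p [q n]]]]] ^ [t [f [p [q num]]] @ [t [f [p [q num]]]]]] ^ [t [f [p [q n]]] @ [t [f [p [q num]]]]]]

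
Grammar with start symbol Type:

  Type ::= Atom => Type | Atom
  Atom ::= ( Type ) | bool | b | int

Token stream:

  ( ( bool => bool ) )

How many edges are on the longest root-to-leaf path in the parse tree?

7

[Type [Atom ( [Type [Atom ( [Type [Atom bool] => [Type [Atom bool]]] )]] )]]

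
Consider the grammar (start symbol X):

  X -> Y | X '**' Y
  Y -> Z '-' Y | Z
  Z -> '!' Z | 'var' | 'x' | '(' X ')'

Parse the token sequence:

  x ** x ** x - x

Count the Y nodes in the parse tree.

4

[X [X [X [Y [Z x]]] ** [Y [Z x]]] ** [Y [Z x] - [Y [Z x]]]]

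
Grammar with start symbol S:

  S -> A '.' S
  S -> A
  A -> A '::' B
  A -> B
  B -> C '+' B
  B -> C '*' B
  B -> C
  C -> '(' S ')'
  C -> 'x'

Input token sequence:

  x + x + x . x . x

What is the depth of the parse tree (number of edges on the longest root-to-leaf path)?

[S [A [B [C x] + [B [C x] + [B [C x]]]]] . [S [A [B [C x]]] . [S [A [B [C x]]]]]]

6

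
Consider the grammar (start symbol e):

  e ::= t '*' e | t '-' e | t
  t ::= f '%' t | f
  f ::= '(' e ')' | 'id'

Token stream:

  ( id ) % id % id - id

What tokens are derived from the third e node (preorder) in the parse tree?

[e [t [f ( [e [t [f id]]] )] % [t [f id] % [t [f id]]]] - [e [t [f id]]]]

id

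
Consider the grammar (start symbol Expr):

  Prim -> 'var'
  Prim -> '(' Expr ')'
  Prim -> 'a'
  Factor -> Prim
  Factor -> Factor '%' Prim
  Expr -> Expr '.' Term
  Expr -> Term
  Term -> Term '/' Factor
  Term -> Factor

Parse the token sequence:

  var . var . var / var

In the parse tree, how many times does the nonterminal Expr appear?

3

[Expr [Expr [Expr [Term [Factor [Prim var]]]] . [Term [Factor [Prim var]]]] . [Term [Term [Factor [Prim var]]] / [Factor [Prim var]]]]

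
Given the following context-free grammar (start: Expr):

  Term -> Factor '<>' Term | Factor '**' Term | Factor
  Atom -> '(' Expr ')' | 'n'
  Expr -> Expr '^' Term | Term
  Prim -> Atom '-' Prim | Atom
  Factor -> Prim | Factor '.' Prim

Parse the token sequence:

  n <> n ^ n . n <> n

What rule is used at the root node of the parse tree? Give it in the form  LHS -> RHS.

[Expr [Expr [Term [Factor [Prim [Atom n]]] <> [Term [Factor [Prim [Atom n]]]]]] ^ [Term [Factor [Factor [Prim [Atom n]]] . [Prim [Atom n]]] <> [Term [Factor [Prim [Atom n]]]]]]

Expr -> Expr '^' Term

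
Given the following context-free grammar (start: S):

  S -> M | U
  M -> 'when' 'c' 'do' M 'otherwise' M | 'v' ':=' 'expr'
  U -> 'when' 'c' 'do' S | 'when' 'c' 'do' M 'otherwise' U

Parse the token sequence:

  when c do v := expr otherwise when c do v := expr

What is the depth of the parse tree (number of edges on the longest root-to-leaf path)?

[S [U when c do [M v := expr] otherwise [U when c do [S [M v := expr]]]]]

5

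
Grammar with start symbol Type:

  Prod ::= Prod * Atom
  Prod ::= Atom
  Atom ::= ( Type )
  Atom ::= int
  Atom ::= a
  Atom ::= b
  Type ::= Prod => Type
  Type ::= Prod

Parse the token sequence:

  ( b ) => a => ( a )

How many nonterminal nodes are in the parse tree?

[Type [Prod [Atom ( [Type [Prod [Atom b]]] )]] => [Type [Prod [Atom a]] => [Type [Prod [Atom ( [Type [Prod [Atom a]]] )]]]]]

15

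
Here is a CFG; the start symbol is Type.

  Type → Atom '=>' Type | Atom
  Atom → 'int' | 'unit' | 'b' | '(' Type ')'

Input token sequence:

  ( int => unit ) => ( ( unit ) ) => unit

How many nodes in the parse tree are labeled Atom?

7

[Type [Atom ( [Type [Atom int] => [Type [Atom unit]]] )] => [Type [Atom ( [Type [Atom ( [Type [Atom unit]] )]] )] => [Type [Atom unit]]]]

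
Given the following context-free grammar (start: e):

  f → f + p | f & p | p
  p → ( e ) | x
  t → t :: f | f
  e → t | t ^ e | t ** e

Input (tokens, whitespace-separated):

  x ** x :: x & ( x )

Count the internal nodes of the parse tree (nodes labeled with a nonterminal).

[e [t [f [p x]]] ** [e [t [t [f [p x]]] :: [f [f [p x]] & [p ( [e [t [f [p x]]]] )]]]]]

17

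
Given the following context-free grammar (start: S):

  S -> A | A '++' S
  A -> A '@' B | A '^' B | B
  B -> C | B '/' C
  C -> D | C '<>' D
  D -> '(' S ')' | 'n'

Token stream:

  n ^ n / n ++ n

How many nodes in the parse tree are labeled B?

4

[S [A [A [B [C [D n]]]] ^ [B [B [C [D n]]] / [C [D n]]]] ++ [S [A [B [C [D n]]]]]]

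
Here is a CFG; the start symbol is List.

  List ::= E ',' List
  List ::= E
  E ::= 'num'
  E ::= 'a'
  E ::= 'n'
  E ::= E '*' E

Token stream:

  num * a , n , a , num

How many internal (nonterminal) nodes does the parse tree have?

[List [E [E num] * [E a]] , [List [E n] , [List [E a] , [List [E num]]]]]

10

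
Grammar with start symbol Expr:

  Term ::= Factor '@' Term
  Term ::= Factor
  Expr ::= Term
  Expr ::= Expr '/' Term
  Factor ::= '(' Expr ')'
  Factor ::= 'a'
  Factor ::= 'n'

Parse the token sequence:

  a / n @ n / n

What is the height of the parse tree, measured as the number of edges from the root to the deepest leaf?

[Expr [Expr [Expr [Term [Factor a]]] / [Term [Factor n] @ [Term [Factor n]]]] / [Term [Factor n]]]

5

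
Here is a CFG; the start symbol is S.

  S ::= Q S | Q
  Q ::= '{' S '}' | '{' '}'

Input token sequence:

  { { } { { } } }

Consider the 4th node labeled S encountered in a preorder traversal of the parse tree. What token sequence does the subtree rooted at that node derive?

[S [Q { [S [Q { }] [S [Q { [S [Q { }]] }]]] }]]

{ }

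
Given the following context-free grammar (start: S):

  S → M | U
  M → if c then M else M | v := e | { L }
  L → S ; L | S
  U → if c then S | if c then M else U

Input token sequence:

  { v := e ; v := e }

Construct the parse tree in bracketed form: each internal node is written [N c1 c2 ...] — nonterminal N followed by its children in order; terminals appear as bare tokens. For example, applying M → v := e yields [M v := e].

S
M
{ L }
{ S ; L }
{ M ; L }
{ v := e ; L }
{ v := e ; S }
{ v := e ; M }
{ v := e ; v := e }

[S [M { [L [S [M v := e]] ; [L [S [M v := e]]]] }]]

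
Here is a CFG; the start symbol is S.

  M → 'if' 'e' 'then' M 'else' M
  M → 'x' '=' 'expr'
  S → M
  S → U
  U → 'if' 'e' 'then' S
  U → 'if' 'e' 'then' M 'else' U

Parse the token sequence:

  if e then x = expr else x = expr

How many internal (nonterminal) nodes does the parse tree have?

[S [M if e then [M x = expr] else [M x = expr]]]

4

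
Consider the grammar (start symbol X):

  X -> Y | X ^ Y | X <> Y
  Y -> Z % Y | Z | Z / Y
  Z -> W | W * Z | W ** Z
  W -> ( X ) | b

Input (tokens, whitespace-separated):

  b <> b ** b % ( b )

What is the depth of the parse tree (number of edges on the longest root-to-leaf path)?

9

[X [X [Y [Z [W b]]]] <> [Y [Z [W b] ** [Z [W b]]] % [Y [Z [W ( [X [Y [Z [W b]]]] )]]]]]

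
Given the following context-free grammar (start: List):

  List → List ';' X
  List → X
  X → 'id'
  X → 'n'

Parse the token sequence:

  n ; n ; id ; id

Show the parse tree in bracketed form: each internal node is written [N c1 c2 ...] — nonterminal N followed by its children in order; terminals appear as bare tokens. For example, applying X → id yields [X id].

List
List ; X
List ; X ; X
List ; X ; X ; X
X ; X ; X ; X
n ; X ; X ; X
n ; n ; X ; X
n ; n ; id ; X
n ; n ; id ; id

[List [List [List [List [X n]] ; [X n]] ; [X id]] ; [X id]]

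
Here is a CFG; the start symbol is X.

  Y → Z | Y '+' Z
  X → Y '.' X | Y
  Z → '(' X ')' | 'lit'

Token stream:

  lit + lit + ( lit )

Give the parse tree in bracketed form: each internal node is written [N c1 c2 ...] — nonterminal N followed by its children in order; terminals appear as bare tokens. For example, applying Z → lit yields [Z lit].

X
Y
Y + Z
Y + Z + Z
Z + Z + Z
lit + Z + Z
lit + lit + Z
lit + lit + ( X )
lit + lit + ( Y )
lit + lit + ( Z )
lit + lit + ( lit )

[X [Y [Y [Y [Z lit]] + [Z lit]] + [Z ( [X [Y [Z lit]]] )]]]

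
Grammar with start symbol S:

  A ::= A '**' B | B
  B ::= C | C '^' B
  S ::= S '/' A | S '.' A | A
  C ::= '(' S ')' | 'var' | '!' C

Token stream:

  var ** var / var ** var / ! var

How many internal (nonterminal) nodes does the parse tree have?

[S [S [S [A [A [B [C var]]] ** [B [C var]]]] / [A [A [B [C var]]] ** [B [C var]]]] / [A [B [C ! [C var]]]]]

19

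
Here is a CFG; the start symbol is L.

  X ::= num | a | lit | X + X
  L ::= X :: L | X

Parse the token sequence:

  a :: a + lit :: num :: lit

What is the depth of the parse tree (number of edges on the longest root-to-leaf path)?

[L [X a] :: [L [X [X a] + [X lit]] :: [L [X num] :: [L [X lit]]]]]

5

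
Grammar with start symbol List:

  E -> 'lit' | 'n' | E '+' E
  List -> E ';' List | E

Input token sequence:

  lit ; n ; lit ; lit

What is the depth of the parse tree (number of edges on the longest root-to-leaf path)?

5

[List [E lit] ; [List [E n] ; [List [E lit] ; [List [E lit]]]]]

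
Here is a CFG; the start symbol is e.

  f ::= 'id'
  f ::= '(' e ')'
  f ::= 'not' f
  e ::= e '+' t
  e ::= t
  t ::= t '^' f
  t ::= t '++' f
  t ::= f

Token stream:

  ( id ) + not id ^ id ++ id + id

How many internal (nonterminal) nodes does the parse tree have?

[e [e [e [t [f ( [e [t [f id]]] )]]] + [t [t [t [f not [f id]]] ^ [f id]] ++ [f id]]] + [t [f id]]]

17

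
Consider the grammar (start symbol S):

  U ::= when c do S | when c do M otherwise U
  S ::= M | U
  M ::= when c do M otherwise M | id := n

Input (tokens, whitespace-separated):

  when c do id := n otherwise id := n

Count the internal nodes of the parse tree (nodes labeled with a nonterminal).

[S [M when c do [M id := n] otherwise [M id := n]]]

4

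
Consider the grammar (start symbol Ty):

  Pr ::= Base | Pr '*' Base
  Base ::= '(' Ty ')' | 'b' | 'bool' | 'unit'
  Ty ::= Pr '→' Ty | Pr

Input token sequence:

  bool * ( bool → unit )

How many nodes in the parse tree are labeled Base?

4

[Ty [Pr [Pr [Base bool]] * [Base ( [Ty [Pr [Base bool]] → [Ty [Pr [Base unit]]]] )]]]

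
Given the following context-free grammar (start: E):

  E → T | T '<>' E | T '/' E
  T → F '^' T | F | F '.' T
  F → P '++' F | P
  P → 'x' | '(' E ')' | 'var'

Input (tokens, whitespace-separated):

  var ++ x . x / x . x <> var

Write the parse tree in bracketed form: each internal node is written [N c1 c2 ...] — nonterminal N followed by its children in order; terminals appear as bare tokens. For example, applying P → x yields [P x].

E
T / E
F . T / E
P ++ F . T / E
var ++ F . T / E
var ++ P . T / E
var ++ x . T / E
var ++ x . F / E
var ++ x . P / E
var ++ x . x / E
var ++ x . x / T <> E
var ++ x . x / F . T <> E
var ++ x . x / P . T <> E
var ++ x . x / x . T <> E
var ++ x . x / x . F <> E
var ++ x . x / x . P <> E
var ++ x . x / x . x <> E
var ++ x . x / x . x <> T
var ++ x . x / x . x <> F
var ++ x . x / x . x <> P
var ++ x . x / x . x <> var

[E [T [F [P var] ++ [F [P x]]] . [T [F [P x]]]] / [E [T [F [P x]] . [T [F [P x]]]] <> [E [T [F [P var]]]]]]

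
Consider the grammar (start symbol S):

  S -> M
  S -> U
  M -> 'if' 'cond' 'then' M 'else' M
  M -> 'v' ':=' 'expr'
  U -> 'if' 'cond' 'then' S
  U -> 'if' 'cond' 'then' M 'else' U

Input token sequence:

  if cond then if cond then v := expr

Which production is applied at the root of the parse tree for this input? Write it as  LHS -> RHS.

S -> U

[S [U if cond then [S [U if cond then [S [M v := expr]]]]]]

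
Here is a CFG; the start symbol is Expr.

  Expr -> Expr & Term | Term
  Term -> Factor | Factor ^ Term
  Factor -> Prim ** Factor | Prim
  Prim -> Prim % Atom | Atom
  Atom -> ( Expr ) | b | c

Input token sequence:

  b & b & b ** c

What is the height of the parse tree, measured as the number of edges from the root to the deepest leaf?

7

[Expr [Expr [Expr [Term [Factor [Prim [Atom b]]]]] & [Term [Factor [Prim [Atom b]]]]] & [Term [Factor [Prim [Atom b]] ** [Factor [Prim [Atom c]]]]]]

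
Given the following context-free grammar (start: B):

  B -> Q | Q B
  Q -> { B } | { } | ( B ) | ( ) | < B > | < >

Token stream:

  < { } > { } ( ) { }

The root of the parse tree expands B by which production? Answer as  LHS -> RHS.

[B [Q < [B [Q { }]] >] [B [Q { }] [B [Q ( )] [B [Q { }]]]]]

B -> Q B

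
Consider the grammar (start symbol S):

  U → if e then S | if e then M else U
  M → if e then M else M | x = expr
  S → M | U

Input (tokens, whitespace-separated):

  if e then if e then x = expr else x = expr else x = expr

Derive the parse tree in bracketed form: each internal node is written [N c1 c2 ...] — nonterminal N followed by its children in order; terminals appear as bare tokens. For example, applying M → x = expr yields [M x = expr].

S
M
if e then M else M
if e then if e then M else M else M
if e then if e then x = expr else M else M
if e then if e then x = expr else x = expr else M
if e then if e then x = expr else x = expr else x = expr

[S [M if e then [M if e then [M x = expr] else [M x = expr]] else [M x = expr]]]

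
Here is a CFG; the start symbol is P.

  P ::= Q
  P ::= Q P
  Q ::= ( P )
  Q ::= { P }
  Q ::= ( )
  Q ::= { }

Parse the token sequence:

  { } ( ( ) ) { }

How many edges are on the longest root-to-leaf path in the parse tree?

[P [Q { }] [P [Q ( [P [Q ( )]] )] [P [Q { }]]]]

5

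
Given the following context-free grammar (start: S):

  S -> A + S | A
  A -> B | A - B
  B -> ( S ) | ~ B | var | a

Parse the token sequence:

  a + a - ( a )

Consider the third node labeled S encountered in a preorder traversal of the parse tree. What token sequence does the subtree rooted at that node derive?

[S [A [B a]] + [S [A [A [B a]] - [B ( [S [A [B a]]] )]]]]

a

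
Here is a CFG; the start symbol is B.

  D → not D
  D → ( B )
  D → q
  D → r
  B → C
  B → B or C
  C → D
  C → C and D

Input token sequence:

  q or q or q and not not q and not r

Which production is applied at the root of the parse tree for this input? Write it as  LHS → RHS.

B → B or C

[B [B [B [C [D q]]] or [C [D q]]] or [C [C [C [D q]] and [D not [D not [D q]]]] and [D not [D r]]]]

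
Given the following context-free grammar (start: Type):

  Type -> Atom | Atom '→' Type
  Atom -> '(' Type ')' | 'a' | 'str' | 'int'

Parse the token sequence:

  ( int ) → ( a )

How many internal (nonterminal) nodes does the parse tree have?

[Type [Atom ( [Type [Atom int]] )] → [Type [Atom ( [Type [Atom a]] )]]]

8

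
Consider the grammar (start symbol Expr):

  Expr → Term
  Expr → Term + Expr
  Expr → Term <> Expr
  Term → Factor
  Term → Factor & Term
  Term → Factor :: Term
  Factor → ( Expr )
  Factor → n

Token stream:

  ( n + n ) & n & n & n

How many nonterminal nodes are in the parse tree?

15

[Expr [Term [Factor ( [Expr [Term [Factor n]] + [Expr [Term [Factor n]]]] )] & [Term [Factor n] & [Term [Factor n] & [Term [Factor n]]]]]]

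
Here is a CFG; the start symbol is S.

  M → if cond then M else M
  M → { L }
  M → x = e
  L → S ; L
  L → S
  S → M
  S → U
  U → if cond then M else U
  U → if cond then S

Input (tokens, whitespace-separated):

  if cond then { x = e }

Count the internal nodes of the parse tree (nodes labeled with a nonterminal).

7

[S [U if cond then [S [M { [L [S [M x = e]]] }]]]]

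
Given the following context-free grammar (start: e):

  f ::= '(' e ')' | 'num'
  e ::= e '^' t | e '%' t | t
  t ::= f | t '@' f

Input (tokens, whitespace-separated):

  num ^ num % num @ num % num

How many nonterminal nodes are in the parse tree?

14

[e [e [e [e [t [f num]]] ^ [t [f num]]] % [t [t [f num]] @ [f num]]] % [t [f num]]]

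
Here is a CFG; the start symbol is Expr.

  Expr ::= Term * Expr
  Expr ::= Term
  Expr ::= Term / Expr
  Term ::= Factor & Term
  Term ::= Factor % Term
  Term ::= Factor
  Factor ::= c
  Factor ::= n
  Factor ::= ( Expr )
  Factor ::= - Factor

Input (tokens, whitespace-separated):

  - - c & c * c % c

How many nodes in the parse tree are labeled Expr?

[Expr [Term [Factor - [Factor - [Factor c]]] & [Term [Factor c]]] * [Expr [Term [Factor c] % [Term [Factor c]]]]]

2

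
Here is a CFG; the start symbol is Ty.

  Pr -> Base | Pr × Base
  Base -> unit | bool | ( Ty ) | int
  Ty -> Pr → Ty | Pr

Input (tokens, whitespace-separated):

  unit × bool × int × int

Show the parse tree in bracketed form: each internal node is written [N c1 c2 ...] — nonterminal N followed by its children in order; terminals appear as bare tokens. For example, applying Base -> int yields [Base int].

Ty
Pr
Pr × Base
Pr × Base × Base
Pr × Base × Base × Base
Base × Base × Base × Base
unit × Base × Base × Base
unit × bool × Base × Base
unit × bool × int × Base
unit × bool × int × int

[Ty [Pr [Pr [Pr [Pr [Base unit]] × [Base bool]] × [Base int]] × [Base int]]]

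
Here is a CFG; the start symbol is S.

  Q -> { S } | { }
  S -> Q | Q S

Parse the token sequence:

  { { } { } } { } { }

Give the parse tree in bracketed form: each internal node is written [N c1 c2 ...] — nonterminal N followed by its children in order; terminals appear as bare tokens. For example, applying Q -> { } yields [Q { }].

[S [Q { [S [Q { }] [S [Q { }]]] }] [S [Q { }] [S [Q { }]]]]

S
Q S
{ S } S
{ Q S } S
{ { } S } S
{ { } Q } S
{ { } { } } S
{ { } { } } Q S
{ { } { } } { } S
{ { } { } } { } Q
{ { } { } } { } { }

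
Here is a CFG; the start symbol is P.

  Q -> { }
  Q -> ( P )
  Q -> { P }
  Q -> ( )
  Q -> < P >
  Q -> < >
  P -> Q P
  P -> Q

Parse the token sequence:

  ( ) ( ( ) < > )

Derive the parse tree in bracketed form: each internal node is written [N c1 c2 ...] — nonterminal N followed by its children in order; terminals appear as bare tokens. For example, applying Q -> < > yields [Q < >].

[P [Q ( )] [P [Q ( [P [Q ( )] [P [Q < >]]] )]]]

P
Q P
( ) P
( ) Q
( ) ( P )
( ) ( Q P )
( ) ( ( ) P )
( ) ( ( ) Q )
( ) ( ( ) < > )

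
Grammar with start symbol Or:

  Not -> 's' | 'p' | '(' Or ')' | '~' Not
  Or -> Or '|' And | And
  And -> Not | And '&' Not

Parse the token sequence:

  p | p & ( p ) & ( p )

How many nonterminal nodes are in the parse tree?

[Or [Or [And [Not p]]] | [And [And [And [Not p]] & [Not ( [Or [And [Not p]]] )]] & [Not ( [Or [And [Not p]]] )]]]

16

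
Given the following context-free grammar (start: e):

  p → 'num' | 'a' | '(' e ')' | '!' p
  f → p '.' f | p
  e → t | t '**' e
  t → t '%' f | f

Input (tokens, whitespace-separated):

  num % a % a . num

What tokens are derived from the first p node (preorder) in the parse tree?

[e [t [t [t [f [p num]]] % [f [p a]]] % [f [p a] . [f [p num]]]]]

num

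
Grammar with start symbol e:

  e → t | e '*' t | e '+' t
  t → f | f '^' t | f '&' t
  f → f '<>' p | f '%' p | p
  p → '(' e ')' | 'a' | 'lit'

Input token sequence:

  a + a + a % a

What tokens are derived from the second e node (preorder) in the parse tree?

a + a

[e [e [e [t [f [p a]]]] + [t [f [p a]]]] + [t [f [f [p a]] % [p a]]]]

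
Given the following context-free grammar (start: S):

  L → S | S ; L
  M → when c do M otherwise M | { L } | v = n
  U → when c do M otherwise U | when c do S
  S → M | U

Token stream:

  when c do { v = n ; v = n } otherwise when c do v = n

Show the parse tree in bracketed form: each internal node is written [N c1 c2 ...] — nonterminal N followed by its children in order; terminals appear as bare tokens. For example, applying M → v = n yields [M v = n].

[S [U when c do [M { [L [S [M v = n]] ; [L [S [M v = n]]]] }] otherwise [U when c do [S [M v = n]]]]]

S
U
when c do M otherwise U
when c do { L } otherwise U
when c do { S ; L } otherwise U
when c do { M ; L } otherwise U
when c do { v = n ; L } otherwise U
when c do { v = n ; S } otherwise U
when c do { v = n ; M } otherwise U
when c do { v = n ; v = n } otherwise U
when c do { v = n ; v = n } otherwise when c do S
when c do { v = n ; v = n } otherwise when c do M
when c do { v = n ; v = n } otherwise when c do v = n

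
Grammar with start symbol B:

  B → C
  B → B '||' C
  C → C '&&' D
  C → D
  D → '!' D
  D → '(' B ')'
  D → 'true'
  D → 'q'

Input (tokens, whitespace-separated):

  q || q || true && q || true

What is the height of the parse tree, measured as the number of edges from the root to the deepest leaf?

[B [B [B [B [C [D q]]] || [C [D q]]] || [C [C [D true]] && [D q]]] || [C [D true]]]

6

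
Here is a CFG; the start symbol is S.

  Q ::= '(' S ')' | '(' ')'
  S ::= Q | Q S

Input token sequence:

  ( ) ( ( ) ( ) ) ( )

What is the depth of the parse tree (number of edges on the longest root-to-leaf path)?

6

[S [Q ( )] [S [Q ( [S [Q ( )] [S [Q ( )]]] )] [S [Q ( )]]]]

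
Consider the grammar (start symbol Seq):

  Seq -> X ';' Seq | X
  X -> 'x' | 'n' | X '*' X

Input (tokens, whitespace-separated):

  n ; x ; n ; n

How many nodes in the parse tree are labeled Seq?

[Seq [X n] ; [Seq [X x] ; [Seq [X n] ; [Seq [X n]]]]]

4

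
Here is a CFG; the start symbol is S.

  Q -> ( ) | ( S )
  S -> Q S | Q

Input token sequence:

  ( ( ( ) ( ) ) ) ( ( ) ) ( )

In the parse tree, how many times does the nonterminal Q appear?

[S [Q ( [S [Q ( [S [Q ( )] [S [Q ( )]]] )]] )] [S [Q ( [S [Q ( )]] )] [S [Q ( )]]]]

7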